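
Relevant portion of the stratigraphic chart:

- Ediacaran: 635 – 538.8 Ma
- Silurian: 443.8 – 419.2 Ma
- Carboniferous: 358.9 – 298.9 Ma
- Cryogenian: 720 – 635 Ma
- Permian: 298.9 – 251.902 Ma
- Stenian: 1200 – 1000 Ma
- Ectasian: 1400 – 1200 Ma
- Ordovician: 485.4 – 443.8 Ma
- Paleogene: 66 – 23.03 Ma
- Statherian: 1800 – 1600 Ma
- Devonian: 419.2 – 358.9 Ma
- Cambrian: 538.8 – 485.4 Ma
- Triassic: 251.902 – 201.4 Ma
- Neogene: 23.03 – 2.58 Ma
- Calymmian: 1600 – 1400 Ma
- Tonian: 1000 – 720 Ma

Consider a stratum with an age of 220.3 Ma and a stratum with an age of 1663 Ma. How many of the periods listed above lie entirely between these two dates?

1663 Ma sits inside the Statherian (1800–1600) and 220.3 Ma inside the Triassic (251.902–201.4); neither of those is wholly between the two dates.
The listed periods lying completely between them are Calymmian, Ectasian, Stenian, Tonian, Cryogenian, Ediacaran, Cambrian, Ordovician, Silurian, Devonian, Carboniferous, Permian — 12 in all.

12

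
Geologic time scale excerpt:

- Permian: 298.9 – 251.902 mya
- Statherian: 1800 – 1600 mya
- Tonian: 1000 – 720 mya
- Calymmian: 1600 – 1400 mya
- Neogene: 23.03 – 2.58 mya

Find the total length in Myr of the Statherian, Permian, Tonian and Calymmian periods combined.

726.998 million years

Duration is start − end for each: (1800 − 1600) + (298.9 − 251.902) + (1000 − 720) + (1600 − 1400).
That is 200 + 46.998 + 280 + 200, which totals 726.998 million years.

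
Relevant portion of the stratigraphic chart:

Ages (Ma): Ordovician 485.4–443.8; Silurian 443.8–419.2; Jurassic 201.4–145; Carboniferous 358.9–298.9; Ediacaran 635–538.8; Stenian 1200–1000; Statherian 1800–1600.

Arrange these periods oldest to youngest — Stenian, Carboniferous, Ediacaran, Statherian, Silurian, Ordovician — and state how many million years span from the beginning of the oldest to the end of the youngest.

Start ages (Ma): Statherian 1800, Stenian 1200, Ediacaran 635, Ordovician 485.4, Silurian 443.8, Carboniferous 358.9.
Ordered oldest to youngest: Statherian, Stenian, Ediacaran, Ordovician, Silurian, Carboniferous.
Span = 1800 − 298.9 = 1501.1 Myr.

Statherian → Stenian → Ediacaran → Ordovician → Silurian → Carboniferous; total span 1501.1 Myr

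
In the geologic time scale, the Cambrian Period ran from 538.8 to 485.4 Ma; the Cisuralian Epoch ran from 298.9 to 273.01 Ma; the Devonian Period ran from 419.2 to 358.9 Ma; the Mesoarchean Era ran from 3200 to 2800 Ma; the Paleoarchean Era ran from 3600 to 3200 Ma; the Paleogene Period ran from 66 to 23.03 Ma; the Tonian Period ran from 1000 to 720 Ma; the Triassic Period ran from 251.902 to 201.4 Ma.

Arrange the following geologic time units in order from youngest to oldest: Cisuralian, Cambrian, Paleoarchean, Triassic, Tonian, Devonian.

Triassic, Cisuralian, Devonian, Cambrian, Tonian, Paleoarchean

Sorting by start age (ascending Ma, since larger Ma = older): Triassic began 251.902, Cisuralian began 298.9, Devonian began 419.2, Cambrian began 538.8, Tonian began 1000, Paleoarchean began 3600.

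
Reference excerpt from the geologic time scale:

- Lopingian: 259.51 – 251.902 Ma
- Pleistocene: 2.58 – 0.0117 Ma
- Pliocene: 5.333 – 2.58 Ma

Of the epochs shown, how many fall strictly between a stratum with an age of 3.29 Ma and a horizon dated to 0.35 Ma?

0

The older date is 3.29 Ma and the younger is 0.35 Ma.
No epoch both begins after 3.29 Ma and ends before 0.35 Ma, so the count is 0.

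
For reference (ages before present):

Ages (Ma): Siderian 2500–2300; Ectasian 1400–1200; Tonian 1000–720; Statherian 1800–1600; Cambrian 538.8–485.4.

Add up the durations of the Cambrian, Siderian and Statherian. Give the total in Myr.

453.4 million years

Duration is start − end for each: (538.8 − 485.4) + (2500 − 2300) + (1800 − 1600).
That is 53.4 + 200 + 200, which totals 453.4 million years.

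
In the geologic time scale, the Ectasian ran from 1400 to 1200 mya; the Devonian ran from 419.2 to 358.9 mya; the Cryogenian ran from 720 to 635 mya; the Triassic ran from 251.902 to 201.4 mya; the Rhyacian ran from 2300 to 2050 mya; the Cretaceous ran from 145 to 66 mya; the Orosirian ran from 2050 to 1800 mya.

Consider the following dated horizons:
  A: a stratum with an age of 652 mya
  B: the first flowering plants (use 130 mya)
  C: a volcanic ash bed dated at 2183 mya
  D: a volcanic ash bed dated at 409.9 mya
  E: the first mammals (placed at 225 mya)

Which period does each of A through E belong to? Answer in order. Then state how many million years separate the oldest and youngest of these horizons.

A — Cryogenian; B — Cretaceous; C — Rhyacian; D — Devonian; E — Triassic; span 2053 million years

Match each age against the start–end ranges in the excerpt: A = 652 Ma → Cryogenian (720–635); B = 130 Ma → Cretaceous (145–66); C = 2183 Ma → Rhyacian (2300–2050); D = 409.9 Ma → Devonian (419.2–358.9); E = 225 Ma → Triassic (251.902–201.4).
The largest age is 2183 Ma and the smallest is 130 Ma; their difference is 2053 Myr.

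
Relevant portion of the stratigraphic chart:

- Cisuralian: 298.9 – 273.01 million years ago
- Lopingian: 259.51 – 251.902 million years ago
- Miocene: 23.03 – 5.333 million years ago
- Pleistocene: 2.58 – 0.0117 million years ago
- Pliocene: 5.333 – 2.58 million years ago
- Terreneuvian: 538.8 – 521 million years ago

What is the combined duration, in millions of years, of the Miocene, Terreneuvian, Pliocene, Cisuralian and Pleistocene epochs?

66.7083 million years

Each duration: Miocene = 17.697; Terreneuvian = 17.8; Pliocene = 2.753; Cisuralian = 25.89; Pleistocene = 2.5683.
Sum: 17.697 + 17.8 + 2.753 + 25.89 + 2.5683 = 66.7083 Myr.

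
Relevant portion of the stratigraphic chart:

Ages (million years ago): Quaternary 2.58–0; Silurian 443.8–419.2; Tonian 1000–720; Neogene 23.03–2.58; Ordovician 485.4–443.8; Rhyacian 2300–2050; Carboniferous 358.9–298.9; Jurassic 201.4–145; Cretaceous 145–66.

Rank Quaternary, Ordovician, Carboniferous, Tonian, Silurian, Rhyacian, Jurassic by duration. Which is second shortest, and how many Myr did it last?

Durations: Quaternary 2.58; Ordovician 41.6; Carboniferous 60; Tonian 280; Silurian 24.6; Rhyacian 250; Jurassic 56.4 Myr.
Sorted shortest-first: Quaternary (2.58), Silurian (24.6), Ordovician (41.6), Jurassic (56.4), Carboniferous (60), Rhyacian (250), Tonian (280).
The second shortest is Silurian at 24.6 Myr.

Silurian, 24.6 million years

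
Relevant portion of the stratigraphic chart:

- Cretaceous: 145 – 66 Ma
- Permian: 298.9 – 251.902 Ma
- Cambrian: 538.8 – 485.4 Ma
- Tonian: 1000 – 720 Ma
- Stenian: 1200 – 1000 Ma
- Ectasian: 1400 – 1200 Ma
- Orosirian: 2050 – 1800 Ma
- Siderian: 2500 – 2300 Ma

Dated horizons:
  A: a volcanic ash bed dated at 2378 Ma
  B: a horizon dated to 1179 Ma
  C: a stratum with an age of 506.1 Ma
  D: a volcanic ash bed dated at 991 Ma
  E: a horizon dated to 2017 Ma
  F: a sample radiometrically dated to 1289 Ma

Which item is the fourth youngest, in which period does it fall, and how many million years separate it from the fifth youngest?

Sorted youngest-first by Ma: C (506.1), D (991), B (1179), F (1289), E (2017), A (2378).
The fourth youngest is F at 1289 Ma, which lies in 1400–1200 Ma: the Ectasian.
The fifth youngest is E at 2017 Ma; separation = |1289 − 2017| = 728 Myr.

F, in the Ectasian; 728 million years to E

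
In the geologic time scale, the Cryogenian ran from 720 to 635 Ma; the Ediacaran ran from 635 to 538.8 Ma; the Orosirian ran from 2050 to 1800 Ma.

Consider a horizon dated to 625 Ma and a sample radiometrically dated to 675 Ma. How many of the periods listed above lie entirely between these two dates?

0

The older date is 675 Ma and the younger is 625 Ma.
No period both begins after 675 Ma and ends before 625 Ma, so the count is 0.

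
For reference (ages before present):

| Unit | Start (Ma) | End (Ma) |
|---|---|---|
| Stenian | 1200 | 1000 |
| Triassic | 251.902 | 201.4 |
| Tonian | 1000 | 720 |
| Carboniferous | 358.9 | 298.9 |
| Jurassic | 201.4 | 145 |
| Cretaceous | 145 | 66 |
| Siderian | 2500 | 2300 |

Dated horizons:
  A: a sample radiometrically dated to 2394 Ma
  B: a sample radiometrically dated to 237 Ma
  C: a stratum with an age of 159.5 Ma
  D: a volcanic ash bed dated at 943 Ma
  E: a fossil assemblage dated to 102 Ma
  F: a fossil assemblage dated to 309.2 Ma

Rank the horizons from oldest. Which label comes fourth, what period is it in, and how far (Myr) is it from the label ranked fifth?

Sorted oldest-first by Ma: A (2394), D (943), F (309.2), B (237), C (159.5), E (102).
The fourth oldest is B at 237 Ma, which lies in 251.902–201.4 Ma: the Triassic.
The fifth oldest is C at 159.5 Ma; separation = |237 − 159.5| = 77.5 Myr.

B, in the Triassic; 77.5 million years to C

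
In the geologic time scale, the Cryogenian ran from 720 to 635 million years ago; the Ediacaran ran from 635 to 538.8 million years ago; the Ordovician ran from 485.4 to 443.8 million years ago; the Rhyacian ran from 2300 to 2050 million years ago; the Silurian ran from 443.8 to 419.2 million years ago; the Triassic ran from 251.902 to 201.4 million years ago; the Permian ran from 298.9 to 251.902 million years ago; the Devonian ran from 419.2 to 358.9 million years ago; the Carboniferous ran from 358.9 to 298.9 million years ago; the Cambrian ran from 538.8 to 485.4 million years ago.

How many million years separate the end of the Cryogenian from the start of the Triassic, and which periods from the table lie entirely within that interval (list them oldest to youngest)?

383.098 million years; Ediacaran, Cambrian, Ordovician, Silurian, Devonian, Carboniferous, Permian

The Cryogenian closes at 635 Ma and the Triassic opens at 251.902 Ma, so the interval is 635 − 251.902 = 383.098 Myr.
A period fits inside if it starts at or after 635 Ma and ends at or before 251.902 Ma; oldest first that gives Ediacaran, Cambrian, Ordovician, Silurian, Devonian, Carboniferous, Permian.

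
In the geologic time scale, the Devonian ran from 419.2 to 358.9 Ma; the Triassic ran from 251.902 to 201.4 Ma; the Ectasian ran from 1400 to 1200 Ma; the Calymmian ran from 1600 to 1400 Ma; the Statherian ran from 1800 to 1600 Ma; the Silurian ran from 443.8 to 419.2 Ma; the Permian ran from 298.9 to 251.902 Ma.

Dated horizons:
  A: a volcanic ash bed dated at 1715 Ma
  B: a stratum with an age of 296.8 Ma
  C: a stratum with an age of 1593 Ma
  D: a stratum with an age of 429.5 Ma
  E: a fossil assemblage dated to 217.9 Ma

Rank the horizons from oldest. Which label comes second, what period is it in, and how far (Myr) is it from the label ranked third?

C, in the Calymmian; 1163.5 million years to D

Larger Ma means older, so oldest first: A 1715 > C 1593 > D 429.5 > B 296.8 > E 217.9.
Counting 2 along gives C (1593 Ma); the excerpt puts that inside the Calymmian, 1600–1400 Ma.
Next in line is D (429.5 Ma), and 1593 − 429.5 = 1163.5 Myr.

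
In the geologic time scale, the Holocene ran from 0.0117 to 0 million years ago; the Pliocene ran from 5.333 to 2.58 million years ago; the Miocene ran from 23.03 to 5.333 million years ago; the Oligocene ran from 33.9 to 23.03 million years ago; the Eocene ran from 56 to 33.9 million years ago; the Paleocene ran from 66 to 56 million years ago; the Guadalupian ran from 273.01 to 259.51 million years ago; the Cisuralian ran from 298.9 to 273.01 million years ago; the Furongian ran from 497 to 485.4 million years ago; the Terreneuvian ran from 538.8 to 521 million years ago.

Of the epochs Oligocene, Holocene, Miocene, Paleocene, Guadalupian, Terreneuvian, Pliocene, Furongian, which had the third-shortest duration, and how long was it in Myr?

Durations: Oligocene 10.87; Holocene 0.0117; Miocene 17.697; Paleocene 10; Guadalupian 13.5; Terreneuvian 17.8; Pliocene 2.753; Furongian 11.6 Myr.
Sorted shortest-first: Holocene (0.0117), Pliocene (2.753), Paleocene (10), Oligocene (10.87), Furongian (11.6), Guadalupian (13.5), Miocene (17.697), Terreneuvian (17.8).
The third shortest is Paleocene at 10 Myr.

Paleocene, 10 million years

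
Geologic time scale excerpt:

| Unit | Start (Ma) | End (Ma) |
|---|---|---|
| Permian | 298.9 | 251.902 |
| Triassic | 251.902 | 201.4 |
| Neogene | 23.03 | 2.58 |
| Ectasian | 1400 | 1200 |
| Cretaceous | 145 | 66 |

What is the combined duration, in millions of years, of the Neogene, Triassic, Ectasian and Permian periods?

Each duration: Neogene = 20.45; Triassic = 50.502; Ectasian = 200; Permian = 46.998.
Sum: 20.45 + 50.502 + 200 + 46.998 = 317.95 Myr.

317.95 million years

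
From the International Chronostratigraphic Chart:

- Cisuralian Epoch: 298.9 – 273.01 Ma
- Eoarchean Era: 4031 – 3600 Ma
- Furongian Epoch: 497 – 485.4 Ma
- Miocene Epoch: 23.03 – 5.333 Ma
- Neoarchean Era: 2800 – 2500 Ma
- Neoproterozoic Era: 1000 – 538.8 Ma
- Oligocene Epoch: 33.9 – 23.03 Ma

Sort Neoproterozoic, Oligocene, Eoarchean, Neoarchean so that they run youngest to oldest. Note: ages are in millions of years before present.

The oldest of these is Eoarchean (starts 4031 Ma) and the youngest is Oligocene (ends 23.03 Ma).
In between, by decreasing start age: Neoarchean (2800), Neoproterozoic (1000).
Listing youngest first means reversing that sequence.

Oligocene → Neoproterozoic → Neoarchean → Eoarchean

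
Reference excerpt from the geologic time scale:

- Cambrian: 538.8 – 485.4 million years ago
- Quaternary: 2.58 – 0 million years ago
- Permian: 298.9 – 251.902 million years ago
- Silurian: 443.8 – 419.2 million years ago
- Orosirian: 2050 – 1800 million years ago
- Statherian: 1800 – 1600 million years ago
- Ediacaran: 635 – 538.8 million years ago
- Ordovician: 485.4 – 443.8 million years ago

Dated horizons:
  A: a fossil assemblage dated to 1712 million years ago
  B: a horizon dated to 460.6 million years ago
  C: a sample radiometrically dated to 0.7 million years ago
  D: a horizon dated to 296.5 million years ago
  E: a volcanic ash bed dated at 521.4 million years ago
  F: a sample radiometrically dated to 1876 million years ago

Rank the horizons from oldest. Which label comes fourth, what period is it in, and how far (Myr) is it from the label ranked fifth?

B, in the Ordovician; 164.1 million years to D

Larger Ma means older, so oldest first: F 1876 > A 1712 > E 521.4 > B 460.6 > D 296.5 > C 0.7.
Counting 4 along gives B (460.6 Ma); the excerpt puts that inside the Ordovician, 485.4–443.8 Ma.
Next in line is D (296.5 Ma), and 460.6 − 296.5 = 164.1 Myr.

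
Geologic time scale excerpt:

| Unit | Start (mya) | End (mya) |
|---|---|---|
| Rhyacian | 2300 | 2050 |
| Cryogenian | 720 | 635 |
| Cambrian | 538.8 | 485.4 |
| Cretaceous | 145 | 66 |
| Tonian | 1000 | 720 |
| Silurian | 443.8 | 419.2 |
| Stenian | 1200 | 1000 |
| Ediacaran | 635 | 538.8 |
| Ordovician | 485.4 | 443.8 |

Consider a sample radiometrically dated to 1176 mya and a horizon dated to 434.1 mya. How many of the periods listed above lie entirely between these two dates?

1176 Ma sits inside the Stenian (1200–1000) and 434.1 Ma inside the Silurian (443.8–419.2); neither of those is wholly between the two dates.
The listed periods lying completely between them are Tonian, Cryogenian, Ediacaran, Cambrian, Ordovician — 5 in all.

5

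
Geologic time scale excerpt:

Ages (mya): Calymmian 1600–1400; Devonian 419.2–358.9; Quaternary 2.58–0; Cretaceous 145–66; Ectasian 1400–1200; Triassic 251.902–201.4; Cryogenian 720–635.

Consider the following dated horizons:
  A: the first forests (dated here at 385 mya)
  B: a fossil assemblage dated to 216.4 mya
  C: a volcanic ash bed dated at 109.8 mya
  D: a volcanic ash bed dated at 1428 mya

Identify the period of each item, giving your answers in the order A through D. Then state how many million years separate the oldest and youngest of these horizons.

A: 385 Ma lies in 419.2–358.9 Ma, so Devonian.
B: 216.4 Ma lies in 251.902–201.4 Ma, so Triassic.
C: 109.8 Ma lies in 145–66 Ma, so Cretaceous.
D: 1428 Ma lies in 1600–1400 Ma, so Calymmian.
Oldest = 1428 Ma, youngest = 109.8 Ma → span 1318.2 Myr.

A — Devonian; B — Triassic; C — Cretaceous; D — Calymmian; span 1318.2 million years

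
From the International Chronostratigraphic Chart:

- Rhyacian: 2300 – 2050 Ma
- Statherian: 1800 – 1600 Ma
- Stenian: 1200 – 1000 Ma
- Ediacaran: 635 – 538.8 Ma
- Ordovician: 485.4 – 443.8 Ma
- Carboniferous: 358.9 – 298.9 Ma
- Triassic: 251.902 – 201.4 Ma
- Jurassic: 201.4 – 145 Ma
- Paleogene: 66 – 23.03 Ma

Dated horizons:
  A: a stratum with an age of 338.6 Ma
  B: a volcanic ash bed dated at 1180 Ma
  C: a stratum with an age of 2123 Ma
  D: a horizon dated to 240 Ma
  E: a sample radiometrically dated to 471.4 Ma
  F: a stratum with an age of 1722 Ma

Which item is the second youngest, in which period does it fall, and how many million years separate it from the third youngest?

Smaller Ma means younger, so youngest first: D 240 < A 338.6 < E 471.4 < B 1180 < F 1722 < C 2123.
Counting 2 along gives A (338.6 Ma); the excerpt puts that inside the Carboniferous, 358.9–298.9 Ma.
Next in line is E (471.4 Ma), and 471.4 − 338.6 = 132.8 Myr.

A, in the Carboniferous; 132.8 million years to E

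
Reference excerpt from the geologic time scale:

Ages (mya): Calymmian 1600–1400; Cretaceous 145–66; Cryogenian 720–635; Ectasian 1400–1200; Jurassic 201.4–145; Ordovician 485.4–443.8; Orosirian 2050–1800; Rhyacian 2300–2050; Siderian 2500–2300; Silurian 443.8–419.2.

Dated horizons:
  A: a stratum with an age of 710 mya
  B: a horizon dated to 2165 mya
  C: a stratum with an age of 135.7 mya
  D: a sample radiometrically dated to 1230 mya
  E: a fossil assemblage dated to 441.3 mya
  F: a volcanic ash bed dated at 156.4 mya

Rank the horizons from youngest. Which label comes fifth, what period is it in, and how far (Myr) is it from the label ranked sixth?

Sorted youngest-first by Ma: C (135.7), F (156.4), E (441.3), A (710), D (1230), B (2165).
The fifth youngest is D at 1230 Ma, which lies in 1400–1200 Ma: the Ectasian.
The sixth youngest is B at 2165 Ma; separation = |1230 − 2165| = 935 Myr.

D, in the Ectasian; 935 million years to B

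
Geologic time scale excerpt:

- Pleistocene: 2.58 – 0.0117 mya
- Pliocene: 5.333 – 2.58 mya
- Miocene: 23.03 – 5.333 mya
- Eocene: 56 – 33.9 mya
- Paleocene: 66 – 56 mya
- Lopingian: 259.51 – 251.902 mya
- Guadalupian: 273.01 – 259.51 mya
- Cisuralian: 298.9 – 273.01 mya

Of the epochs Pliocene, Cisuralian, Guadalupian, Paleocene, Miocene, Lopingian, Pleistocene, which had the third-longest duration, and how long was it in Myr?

Durations: Pliocene 2.753; Cisuralian 25.89; Guadalupian 13.5; Paleocene 10; Miocene 17.697; Lopingian 7.608; Pleistocene 2.5683 Myr.
Sorted longest-first: Cisuralian (25.89), Miocene (17.697), Guadalupian (13.5), Paleocene (10), Lopingian (7.608), Pliocene (2.753), Pleistocene (2.5683).
The third longest is Guadalupian at 13.5 Myr.

Guadalupian, 13.5 million years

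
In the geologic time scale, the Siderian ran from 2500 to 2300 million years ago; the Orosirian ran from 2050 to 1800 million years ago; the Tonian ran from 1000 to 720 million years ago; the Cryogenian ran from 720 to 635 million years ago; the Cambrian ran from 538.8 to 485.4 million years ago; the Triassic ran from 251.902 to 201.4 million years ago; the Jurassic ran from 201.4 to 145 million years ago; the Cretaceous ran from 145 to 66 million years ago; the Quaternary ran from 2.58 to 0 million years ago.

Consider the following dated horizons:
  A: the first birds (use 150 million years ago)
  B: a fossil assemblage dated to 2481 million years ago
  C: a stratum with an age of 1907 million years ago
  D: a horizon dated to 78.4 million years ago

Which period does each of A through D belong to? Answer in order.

Match each age against the start–end ranges in the excerpt: A = 150 Ma → Jurassic (201.4–145); B = 2481 Ma → Siderian (2500–2300); C = 1907 Ma → Orosirian (2050–1800); D = 78.4 Ma → Cretaceous (145–66).

A — Jurassic; B — Siderian; C — Orosirian; D — Cretaceous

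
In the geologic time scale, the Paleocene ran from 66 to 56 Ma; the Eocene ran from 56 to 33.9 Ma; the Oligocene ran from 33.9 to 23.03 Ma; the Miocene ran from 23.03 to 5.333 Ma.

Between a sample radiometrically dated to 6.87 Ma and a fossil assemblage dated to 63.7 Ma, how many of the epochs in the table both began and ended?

The older date is 63.7 Ma and the younger is 6.87 Ma.
Epochs with start < 63.7 and end > 6.87 Ma: Eocene (56–33.9), Oligocene (33.9–23.03).
That is 2 complete epochs.

2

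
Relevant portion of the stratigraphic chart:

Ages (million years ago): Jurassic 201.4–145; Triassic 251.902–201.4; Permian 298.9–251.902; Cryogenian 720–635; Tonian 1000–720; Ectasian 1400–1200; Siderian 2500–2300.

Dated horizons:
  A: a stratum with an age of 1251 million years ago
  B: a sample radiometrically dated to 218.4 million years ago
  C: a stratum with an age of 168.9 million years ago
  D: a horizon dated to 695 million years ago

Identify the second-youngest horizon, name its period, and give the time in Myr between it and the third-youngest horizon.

B, in the Triassic; 476.6 million years to D

Smaller Ma means younger, so youngest first: C 168.9 < B 218.4 < D 695 < A 1251.
Counting 2 along gives B (218.4 Ma); the excerpt puts that inside the Triassic, 251.902–201.4 Ma.
Next in line is D (695 Ma), and 695 − 218.4 = 476.6 Myr.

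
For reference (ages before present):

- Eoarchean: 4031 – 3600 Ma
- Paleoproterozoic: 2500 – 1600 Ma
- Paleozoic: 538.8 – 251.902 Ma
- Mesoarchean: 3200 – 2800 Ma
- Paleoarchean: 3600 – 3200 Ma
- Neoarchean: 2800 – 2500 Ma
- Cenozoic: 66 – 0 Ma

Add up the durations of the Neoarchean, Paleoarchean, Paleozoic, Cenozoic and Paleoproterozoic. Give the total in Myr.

1952.898 million years

Duration is start − end for each: (2800 − 2500) + (3600 − 3200) + (538.8 − 251.902) + (66 − 0) + (2500 − 1600).
That is 300 + 400 + 286.898 + 66 + 900, which totals 1952.898 million years.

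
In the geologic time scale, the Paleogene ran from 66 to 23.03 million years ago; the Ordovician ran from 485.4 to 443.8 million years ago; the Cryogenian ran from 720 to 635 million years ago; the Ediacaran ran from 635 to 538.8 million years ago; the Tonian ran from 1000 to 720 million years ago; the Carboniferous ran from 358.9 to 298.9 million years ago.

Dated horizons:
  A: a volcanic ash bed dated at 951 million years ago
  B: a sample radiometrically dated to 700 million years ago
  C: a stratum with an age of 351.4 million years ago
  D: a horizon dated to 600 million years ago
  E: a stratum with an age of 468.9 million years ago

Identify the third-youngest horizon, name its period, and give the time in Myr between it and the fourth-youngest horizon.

D, in the Ediacaran; 100 million years to B

Sorted youngest-first by Ma: C (351.4), E (468.9), D (600), B (700), A (951).
The third youngest is D at 600 Ma, which lies in 635–538.8 Ma: the Ediacaran.
The fourth youngest is B at 700 Ma; separation = |600 − 700| = 100 Myr.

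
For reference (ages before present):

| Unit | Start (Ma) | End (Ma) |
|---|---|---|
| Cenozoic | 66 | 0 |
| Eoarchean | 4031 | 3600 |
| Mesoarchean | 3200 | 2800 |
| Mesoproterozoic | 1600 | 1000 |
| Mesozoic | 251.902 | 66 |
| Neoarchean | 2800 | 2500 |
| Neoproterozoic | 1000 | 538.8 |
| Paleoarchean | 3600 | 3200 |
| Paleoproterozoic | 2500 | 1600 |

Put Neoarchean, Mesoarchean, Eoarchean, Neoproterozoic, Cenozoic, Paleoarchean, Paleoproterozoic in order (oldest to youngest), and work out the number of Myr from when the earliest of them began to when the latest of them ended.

Start ages (Ma): Eoarchean 4031, Paleoarchean 3600, Mesoarchean 3200, Neoarchean 2800, Paleoproterozoic 2500, Neoproterozoic 1000, Cenozoic 66.
Ordered oldest to youngest: Eoarchean, Paleoarchean, Mesoarchean, Neoarchean, Paleoproterozoic, Neoproterozoic, Cenozoic.
Span = 4031 − 0 = 4031 Myr.

Eoarchean → Paleoarchean → Mesoarchean → Neoarchean → Paleoproterozoic → Neoproterozoic → Cenozoic; total span 4031 Myr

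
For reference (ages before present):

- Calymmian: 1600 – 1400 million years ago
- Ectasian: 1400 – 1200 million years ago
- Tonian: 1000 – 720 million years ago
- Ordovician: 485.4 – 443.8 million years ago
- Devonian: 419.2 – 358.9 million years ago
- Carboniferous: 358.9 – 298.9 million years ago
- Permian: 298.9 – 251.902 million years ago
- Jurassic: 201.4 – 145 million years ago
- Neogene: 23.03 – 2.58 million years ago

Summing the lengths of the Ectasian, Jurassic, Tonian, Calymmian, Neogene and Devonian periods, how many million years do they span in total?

817.15 million years

Duration is start − end for each: (1400 − 1200) + (201.4 − 145) + (1000 − 720) + (1600 − 1400) + (23.03 − 2.58) + (419.2 − 358.9).
That is 200 + 56.4 + 280 + 200 + 20.45 + 60.3, which totals 817.15 million years.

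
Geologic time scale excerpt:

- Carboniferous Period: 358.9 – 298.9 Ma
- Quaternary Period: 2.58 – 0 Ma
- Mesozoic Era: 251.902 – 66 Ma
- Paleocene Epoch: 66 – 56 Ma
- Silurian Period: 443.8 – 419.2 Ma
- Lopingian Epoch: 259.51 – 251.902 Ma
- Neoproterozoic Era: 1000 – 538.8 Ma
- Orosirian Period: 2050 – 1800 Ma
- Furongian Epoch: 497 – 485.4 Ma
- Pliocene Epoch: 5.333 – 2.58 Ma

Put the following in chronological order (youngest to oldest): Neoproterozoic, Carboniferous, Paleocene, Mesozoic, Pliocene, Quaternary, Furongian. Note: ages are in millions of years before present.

Quaternary, Pliocene, Paleocene, Mesozoic, Carboniferous, Furongian, Neoproterozoic

The oldest of these is Neoproterozoic (starts 1000 Ma) and the youngest is Quaternary (ends 0 Ma).
In between, by decreasing start age: Furongian (497), Carboniferous (358.9), Mesozoic (251.902), Paleocene (66), Pliocene (5.333).
Listing youngest first means reversing that sequence.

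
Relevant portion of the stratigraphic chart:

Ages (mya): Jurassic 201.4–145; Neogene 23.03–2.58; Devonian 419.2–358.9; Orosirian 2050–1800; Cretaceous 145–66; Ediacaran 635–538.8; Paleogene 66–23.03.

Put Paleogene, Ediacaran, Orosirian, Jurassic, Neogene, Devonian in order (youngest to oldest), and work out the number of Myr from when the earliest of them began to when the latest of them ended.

Start ages (Ma): Orosirian 2050, Ediacaran 635, Devonian 419.2, Jurassic 201.4, Paleogene 66, Neogene 23.03.
Ordered youngest to oldest: Neogene, Paleogene, Jurassic, Devonian, Ediacaran, Orosirian.
Span = 2050 − 2.58 = 2047.42 Myr.

Neogene → Paleogene → Jurassic → Devonian → Ediacaran → Orosirian; total span 2047.42 Myr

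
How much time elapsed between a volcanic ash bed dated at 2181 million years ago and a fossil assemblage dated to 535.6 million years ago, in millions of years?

1645.4 million years

2181 − 535.6 = 1645.4 million years.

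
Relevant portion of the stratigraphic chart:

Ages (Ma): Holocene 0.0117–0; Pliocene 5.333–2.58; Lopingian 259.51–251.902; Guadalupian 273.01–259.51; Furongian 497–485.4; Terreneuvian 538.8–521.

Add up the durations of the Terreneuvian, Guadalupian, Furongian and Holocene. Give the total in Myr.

Each duration: Terreneuvian = 17.8; Guadalupian = 13.5; Furongian = 11.6; Holocene = 0.0117.
Sum: 17.8 + 13.5 + 11.6 + 0.0117 = 42.9117 Myr.

42.9117 million years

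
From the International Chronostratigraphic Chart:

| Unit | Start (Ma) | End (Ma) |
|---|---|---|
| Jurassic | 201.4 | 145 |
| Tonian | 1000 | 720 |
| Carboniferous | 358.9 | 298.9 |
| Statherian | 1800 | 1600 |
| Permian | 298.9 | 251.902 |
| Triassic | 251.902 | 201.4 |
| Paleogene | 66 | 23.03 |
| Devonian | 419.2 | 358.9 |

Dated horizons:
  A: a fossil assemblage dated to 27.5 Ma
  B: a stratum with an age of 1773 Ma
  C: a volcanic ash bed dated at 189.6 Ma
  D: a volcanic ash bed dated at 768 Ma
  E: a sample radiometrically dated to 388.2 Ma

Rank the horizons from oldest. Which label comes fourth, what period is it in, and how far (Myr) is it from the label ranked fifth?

Larger Ma means older, so oldest first: B 1773 > D 768 > E 388.2 > C 189.6 > A 27.5.
Counting 4 along gives C (189.6 Ma); the excerpt puts that inside the Jurassic, 201.4–145 Ma.
Next in line is A (27.5 Ma), and 189.6 − 27.5 = 162.1 Myr.

C, in the Jurassic; 162.1 million years to A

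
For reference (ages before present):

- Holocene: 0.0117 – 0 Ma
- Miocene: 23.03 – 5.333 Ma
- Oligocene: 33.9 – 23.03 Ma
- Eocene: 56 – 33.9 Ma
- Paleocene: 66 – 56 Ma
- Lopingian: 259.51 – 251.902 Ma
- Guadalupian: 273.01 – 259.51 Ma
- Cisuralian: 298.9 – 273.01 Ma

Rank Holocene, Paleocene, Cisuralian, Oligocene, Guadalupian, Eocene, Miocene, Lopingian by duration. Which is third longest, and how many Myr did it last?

Durations: Holocene 0.0117; Paleocene 10; Cisuralian 25.89; Oligocene 10.87; Guadalupian 13.5; Eocene 22.1; Miocene 17.697; Lopingian 7.608 Myr.
Sorted longest-first: Cisuralian (25.89), Eocene (22.1), Miocene (17.697), Guadalupian (13.5), Oligocene (10.87), Paleocene (10), Lopingian (7.608), Holocene (0.0117).
The third longest is Miocene at 17.697 Myr.

Miocene, 17.697 million years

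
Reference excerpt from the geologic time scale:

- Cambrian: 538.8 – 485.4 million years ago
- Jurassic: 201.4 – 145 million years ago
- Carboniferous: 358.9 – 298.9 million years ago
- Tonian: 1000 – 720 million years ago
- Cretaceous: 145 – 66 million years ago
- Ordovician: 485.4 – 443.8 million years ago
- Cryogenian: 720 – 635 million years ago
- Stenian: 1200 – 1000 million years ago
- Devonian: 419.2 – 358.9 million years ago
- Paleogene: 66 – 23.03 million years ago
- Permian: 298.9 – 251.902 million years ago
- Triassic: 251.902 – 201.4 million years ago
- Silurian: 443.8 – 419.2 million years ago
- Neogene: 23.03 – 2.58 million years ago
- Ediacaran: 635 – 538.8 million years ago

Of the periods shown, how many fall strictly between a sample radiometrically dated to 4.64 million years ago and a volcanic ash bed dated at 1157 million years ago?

1157 Ma sits inside the Stenian (1200–1000) and 4.64 Ma inside the Neogene (23.03–2.58); neither of those is wholly between the two dates.
The listed periods lying completely between them are Tonian, Cryogenian, Ediacaran, Cambrian, Ordovician, Silurian, Devonian, Carboniferous, Permian, Triassic, Jurassic, Cretaceous, Paleogene — 13 in all.

13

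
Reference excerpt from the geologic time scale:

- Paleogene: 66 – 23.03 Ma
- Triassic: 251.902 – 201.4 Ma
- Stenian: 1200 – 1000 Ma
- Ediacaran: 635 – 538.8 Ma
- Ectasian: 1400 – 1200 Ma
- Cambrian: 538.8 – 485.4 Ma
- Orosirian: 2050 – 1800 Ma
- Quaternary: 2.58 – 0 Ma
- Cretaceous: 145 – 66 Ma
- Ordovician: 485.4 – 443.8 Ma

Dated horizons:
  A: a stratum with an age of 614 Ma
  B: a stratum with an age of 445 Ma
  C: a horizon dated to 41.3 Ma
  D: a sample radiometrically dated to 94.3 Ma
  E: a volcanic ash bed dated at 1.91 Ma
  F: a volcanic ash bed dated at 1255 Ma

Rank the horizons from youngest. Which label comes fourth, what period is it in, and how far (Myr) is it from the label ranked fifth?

B, in the Ordovician; 169 million years to A

Sorted youngest-first by Ma: E (1.91), C (41.3), D (94.3), B (445), A (614), F (1255).
The fourth youngest is B at 445 Ma, which lies in 485.4–443.8 Ma: the Ordovician.
The fifth youngest is A at 614 Ma; separation = |445 − 614| = 169 Myr.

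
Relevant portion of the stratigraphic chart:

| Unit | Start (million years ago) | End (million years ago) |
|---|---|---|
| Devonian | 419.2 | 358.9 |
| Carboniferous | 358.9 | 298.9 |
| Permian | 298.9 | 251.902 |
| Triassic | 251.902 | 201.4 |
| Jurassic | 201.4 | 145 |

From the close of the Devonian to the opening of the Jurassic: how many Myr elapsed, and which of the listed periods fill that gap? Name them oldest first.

The Devonian closes at 358.9 Ma and the Jurassic opens at 201.4 Ma, so the interval is 358.9 − 201.4 = 157.5 Myr.
A period fits inside if it starts at or after 358.9 Ma and ends at or before 201.4 Ma; oldest first that gives Carboniferous, Permian, Triassic.

157.5 million years; Carboniferous, Permian, Triassic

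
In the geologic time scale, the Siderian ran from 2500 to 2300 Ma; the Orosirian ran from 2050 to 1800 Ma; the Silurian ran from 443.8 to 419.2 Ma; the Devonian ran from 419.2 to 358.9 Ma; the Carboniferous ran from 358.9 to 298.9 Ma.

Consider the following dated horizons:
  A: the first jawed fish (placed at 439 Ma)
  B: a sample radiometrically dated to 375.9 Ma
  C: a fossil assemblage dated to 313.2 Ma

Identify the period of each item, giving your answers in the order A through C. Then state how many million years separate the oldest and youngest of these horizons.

A — Silurian; B — Devonian; C — Carboniferous; span 125.8 million years

Match each age against the start–end ranges in the excerpt: A = 439 Ma → Silurian (443.8–419.2); B = 375.9 Ma → Devonian (419.2–358.9); C = 313.2 Ma → Carboniferous (358.9–298.9).
The largest age is 439 Ma and the smallest is 313.2 Ma; their difference is 125.8 Myr.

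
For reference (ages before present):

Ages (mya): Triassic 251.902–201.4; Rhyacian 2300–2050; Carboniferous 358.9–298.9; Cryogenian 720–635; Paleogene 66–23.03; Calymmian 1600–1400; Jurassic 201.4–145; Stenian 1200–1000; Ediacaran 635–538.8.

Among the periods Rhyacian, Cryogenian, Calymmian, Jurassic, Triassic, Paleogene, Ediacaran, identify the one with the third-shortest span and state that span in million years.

Durations: Rhyacian 250; Cryogenian 85; Calymmian 200; Jurassic 56.4; Triassic 50.502; Paleogene 42.97; Ediacaran 96.2 Myr.
Sorted shortest-first: Paleogene (42.97), Triassic (50.502), Jurassic (56.4), Cryogenian (85), Ediacaran (96.2), Calymmian (200), Rhyacian (250).
The third shortest is Jurassic at 56.4 Myr.

Jurassic, 56.4 million years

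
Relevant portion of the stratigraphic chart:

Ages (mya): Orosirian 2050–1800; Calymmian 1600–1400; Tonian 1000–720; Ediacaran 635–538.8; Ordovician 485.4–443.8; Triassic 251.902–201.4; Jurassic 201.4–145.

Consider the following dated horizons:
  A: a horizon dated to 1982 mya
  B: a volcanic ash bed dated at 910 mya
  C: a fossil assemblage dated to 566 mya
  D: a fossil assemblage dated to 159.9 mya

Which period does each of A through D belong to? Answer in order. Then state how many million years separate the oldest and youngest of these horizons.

A: 1982 Ma lies in 2050–1800 Ma, so Orosirian.
B: 910 Ma lies in 1000–720 Ma, so Tonian.
C: 566 Ma lies in 635–538.8 Ma, so Ediacaran.
D: 159.9 Ma lies in 201.4–145 Ma, so Jurassic.
Oldest = 1982 Ma, youngest = 159.9 Ma → span 1822.1 Myr.

A — Orosirian; B — Tonian; C — Ediacaran; D — Jurassic; span 1822.1 million years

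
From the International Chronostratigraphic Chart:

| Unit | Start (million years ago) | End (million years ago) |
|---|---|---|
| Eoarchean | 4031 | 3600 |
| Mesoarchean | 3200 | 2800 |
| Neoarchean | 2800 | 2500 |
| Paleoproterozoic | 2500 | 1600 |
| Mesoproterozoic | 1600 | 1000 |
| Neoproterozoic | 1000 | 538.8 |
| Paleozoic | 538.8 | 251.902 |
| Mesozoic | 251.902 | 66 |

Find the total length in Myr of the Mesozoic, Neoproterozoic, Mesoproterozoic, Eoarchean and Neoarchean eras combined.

Each duration: Mesozoic = 185.902; Neoproterozoic = 461.2; Mesoproterozoic = 600; Eoarchean = 431; Neoarchean = 300.
Sum: 185.902 + 461.2 + 600 + 431 + 300 = 1978.102 Myr.

1978.102 million years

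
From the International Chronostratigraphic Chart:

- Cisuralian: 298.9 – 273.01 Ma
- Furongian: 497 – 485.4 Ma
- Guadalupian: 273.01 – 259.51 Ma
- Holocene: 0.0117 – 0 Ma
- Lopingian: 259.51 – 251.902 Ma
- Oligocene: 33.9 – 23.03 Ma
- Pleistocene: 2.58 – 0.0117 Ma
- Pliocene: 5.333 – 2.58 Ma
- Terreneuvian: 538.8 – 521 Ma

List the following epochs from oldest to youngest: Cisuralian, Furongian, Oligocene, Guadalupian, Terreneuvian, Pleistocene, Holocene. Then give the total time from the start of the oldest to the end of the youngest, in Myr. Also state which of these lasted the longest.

Terreneuvian, Furongian, Cisuralian, Guadalupian, Oligocene, Pleistocene, Holocene; total span 538.8 Myr; longest is Cisuralian

From the excerpt: Cisuralian 298.9–273.01; Furongian 497–485.4; Oligocene 33.9–23.03; Guadalupian 273.01–259.51; Terreneuvian 538.8–521; Pleistocene 2.58–0.0117; Holocene 0.0117–0 (Ma).
Larger Ma is earlier, so the oldest is Terreneuvian and the youngest is Holocene; oldest to youngest: Terreneuvian, Furongian, Cisuralian, Guadalupian, Oligocene, Pleistocene, Holocene.
Oldest start 538.8 minus youngest end 0 gives 538.8 Myr overall.
Individual lengths (start − end): Terreneuvian 17.8; Pleistocene 2.5683; Furongian 11.6; Cisuralian 25.89; Oligocene 10.87; Guadalupian 13.5; Holocene 0.0117. The largest is Cisuralian at 25.89 Myr.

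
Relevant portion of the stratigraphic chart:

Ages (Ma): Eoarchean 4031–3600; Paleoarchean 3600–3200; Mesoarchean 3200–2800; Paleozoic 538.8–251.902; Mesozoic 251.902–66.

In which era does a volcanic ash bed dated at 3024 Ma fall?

Mesoarchean

3024 Ma lies between 3200 and 2800 Ma, so it falls in the Mesoarchean.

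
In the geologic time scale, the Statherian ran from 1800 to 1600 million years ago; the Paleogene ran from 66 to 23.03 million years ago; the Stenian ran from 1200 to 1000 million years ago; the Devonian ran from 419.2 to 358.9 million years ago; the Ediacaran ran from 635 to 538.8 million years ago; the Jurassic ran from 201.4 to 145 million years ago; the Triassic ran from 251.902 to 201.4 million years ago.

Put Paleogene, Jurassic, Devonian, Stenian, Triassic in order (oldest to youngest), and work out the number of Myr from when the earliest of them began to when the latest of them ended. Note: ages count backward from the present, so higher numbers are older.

From the excerpt: Paleogene 66–23.03; Jurassic 201.4–145; Devonian 419.2–358.9; Stenian 1200–1000; Triassic 251.902–201.4 (Ma).
Larger Ma is earlier, so the oldest is Stenian and the youngest is Paleogene; oldest to youngest: Stenian, Devonian, Triassic, Jurassic, Paleogene.
Oldest start 1200 minus youngest end 23.03 gives 1176.97 Myr overall.

Stenian → Devonian → Triassic → Jurassic → Paleogene; total span 1176.97 Myr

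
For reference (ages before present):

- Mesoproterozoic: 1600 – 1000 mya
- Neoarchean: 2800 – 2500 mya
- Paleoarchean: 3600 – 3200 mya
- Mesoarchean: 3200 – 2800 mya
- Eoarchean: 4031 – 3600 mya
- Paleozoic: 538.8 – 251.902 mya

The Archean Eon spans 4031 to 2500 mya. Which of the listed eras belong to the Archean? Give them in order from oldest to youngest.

Eoarchean, Paleoarchean, Mesoarchean, Neoarchean

Eras with both bounds inside 4031–2500 Ma: Eoarchean (4031–3600), Paleoarchean (3600–3200), Mesoarchean (3200–2800), Neoarchean (2800–2500).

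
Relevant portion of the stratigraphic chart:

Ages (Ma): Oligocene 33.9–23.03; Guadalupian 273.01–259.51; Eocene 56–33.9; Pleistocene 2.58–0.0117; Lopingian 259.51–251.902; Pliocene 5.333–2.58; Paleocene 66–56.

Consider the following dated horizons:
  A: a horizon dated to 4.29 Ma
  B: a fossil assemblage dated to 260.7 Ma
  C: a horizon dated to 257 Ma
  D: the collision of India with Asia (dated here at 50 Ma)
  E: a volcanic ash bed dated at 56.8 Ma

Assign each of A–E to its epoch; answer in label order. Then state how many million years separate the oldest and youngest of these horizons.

A: 4.29 Ma lies in 5.333–2.58 Ma, so Pliocene.
B: 260.7 Ma lies in 273.01–259.51 Ma, so Guadalupian.
C: 257 Ma lies in 259.51–251.902 Ma, so Lopingian.
D: 50 Ma lies in 56–33.9 Ma, so Eocene.
E: 56.8 Ma lies in 66–56 Ma, so Paleocene.
Oldest = 260.7 Ma, youngest = 4.29 Ma → span 256.41 Myr.

A — Pliocene; B — Guadalupian; C — Lopingian; D — Eocene; E — Paleocene; span 256.41 million years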